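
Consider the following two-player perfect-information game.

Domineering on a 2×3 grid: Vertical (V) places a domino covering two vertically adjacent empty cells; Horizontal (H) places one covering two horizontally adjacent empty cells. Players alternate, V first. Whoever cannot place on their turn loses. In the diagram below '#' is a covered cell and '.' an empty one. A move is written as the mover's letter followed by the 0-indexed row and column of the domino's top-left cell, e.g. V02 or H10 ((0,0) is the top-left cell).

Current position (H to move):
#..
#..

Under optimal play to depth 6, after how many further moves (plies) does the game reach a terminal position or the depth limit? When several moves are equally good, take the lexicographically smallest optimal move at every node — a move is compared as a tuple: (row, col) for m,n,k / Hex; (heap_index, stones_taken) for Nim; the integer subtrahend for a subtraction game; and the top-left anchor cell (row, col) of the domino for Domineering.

PV length from [#../#..]: 1 ply

p1 H@[#../#..]: H01[###/#..]+1* H11[#../###]+1
p2 V@[###/#..] terminal -1; root [#../#..] d6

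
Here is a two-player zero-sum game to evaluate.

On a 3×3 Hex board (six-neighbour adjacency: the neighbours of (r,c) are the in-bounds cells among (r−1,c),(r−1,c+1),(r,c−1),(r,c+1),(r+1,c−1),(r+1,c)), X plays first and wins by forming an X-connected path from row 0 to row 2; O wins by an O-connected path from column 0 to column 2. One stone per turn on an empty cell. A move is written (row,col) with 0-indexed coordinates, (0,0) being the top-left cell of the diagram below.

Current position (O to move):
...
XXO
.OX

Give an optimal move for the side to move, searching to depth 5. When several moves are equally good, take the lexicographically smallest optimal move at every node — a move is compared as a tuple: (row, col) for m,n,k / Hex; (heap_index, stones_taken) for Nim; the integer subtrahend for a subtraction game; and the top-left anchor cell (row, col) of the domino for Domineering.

O's best at [.../XXO/.OX]: (2,0)

ply 1, O at .../XXO/.OX | (0,0)=-1→O../XXO/.OX; (0,1)=-1→.O./XXO/.OX; (0,2)=-1→..O/XXO/.OX; (2,0)=+1→.../XXO/OOX*
ply 2: .../XXO/OOX is terminal -1 (X); from .../XXO/.OX depth 5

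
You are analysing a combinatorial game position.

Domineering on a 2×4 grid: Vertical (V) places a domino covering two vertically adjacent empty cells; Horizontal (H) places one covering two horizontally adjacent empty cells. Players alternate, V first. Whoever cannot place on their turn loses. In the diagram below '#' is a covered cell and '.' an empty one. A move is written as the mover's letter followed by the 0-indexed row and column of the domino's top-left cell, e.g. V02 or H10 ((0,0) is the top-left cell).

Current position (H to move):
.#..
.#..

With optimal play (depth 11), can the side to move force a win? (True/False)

ply 1, H at .#../.#.. | H02=+1→.###/.#..*; H12=+1→.#../.###
ply 2, V at .###/.#.. | V00=-1→####/##..*
ply 3, H at ####/##.. | H12=+1→####/####*
ply 4: ####/#### is terminal -1 (V); from .#../.#.. depth 11

H winning at [.#../.#..]: True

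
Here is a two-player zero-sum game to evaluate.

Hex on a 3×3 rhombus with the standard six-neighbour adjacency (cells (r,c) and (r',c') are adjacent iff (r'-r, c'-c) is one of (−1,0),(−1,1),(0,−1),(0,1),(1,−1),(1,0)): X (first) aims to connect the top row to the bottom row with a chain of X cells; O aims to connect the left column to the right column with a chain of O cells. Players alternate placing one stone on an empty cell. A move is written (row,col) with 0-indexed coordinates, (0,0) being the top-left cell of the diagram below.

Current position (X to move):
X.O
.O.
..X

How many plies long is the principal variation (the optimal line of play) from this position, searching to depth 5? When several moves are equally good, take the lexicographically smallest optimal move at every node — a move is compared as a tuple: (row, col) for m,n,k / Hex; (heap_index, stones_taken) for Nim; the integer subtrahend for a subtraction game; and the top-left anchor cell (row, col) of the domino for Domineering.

PV length from [X.O/.O./..X]: 2 plies

p1 X@[X.O/.O./..X]: (0,1)[XXO/.O./..X]-1* (1,0)[X.O/XO./..X]-1 (1,2)[X.O/.OX/..X]-1 (2,0)[X.O/.O./X.X]-1 (2,1)[X.O/.O./.XX]-1
p2 O@[XXO/.O./..X]: (1,0)[XXO/OO./..X]+1* (1,2)[XXO/.OO/..X]+1 (2,0)[XXO/.O./O.X]+1 (2,1)[XXO/.O./.OX]+1
p3 X@[XXO/OO./..X] terminal -1; root [X.O/.O./..X] d5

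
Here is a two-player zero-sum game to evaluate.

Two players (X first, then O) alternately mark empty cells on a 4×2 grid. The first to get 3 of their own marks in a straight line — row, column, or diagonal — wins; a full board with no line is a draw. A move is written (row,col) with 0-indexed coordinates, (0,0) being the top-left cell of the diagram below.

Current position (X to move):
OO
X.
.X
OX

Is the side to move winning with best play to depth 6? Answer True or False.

X winning at [OO/X./.X/OX]: True

[OO/X./.X/OX] X move#1: (1,1):+1/OO/XX/.X/OX*, (2,0):+0/OO/X./XX/OX
[OO/XX/.X/OX] end (terminal -1, O#2); searched OO/X./.X/OX to 6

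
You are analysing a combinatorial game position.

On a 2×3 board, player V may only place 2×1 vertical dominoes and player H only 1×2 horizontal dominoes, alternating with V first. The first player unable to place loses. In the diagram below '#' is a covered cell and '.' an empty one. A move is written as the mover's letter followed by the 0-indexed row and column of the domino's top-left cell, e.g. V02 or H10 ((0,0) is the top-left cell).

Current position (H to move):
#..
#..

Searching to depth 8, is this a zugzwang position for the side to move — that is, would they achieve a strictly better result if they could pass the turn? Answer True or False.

[#../#..] H move#1: H01:+1/###/#..*, H11:+1/#../###
[###/#..] end (terminal -1, V#2); searched #../#.. to 8
if H skipped the turn, V would face:
~ [#../#..] V move#1: V01:+1/##./##.*, V02:+1/#.#/#.#
~ [##./##.] end (terminal -1, H#2); searched #../#.. to 8
compare (H): move=+1 vs pass=-1

zugzwang(#../#.., H) = False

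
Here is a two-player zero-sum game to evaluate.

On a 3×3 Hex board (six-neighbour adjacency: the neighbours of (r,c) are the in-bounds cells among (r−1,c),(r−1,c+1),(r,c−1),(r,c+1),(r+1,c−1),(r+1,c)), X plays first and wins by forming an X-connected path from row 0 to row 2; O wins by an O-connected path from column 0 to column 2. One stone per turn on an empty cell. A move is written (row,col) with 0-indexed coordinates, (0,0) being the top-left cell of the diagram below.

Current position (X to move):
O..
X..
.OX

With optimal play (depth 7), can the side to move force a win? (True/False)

X winning at [O../X../.OX]: True

p1 X@[O../X../.OX]: (0,1)[OX./X../.OX]+1* (0,2)[O.X/X../.OX]+1 (1,1)[O../XX./.OX]+1 (1,2)[O../X.X/.OX]+1 (2,0)[O../X../XOX]+1
p2 O@[OX./X../.OX]: (0,2)[OXO/X../.OX]-1* (1,1)[OX./XO./.OX]-1 (1,2)[OX./X.O/.OX]-1 (2,0)[OX./X../OOX]-1
p3 X@[OXO/X../.OX]: (1,1)[OXO/XX./.OX]+1* (1,2)[OXO/X.X/.OX]+1 (2,0)[OXO/X../XOX]+1
p4 O@[OXO/XX./.OX]: (1,2)[OXO/XXO/.OX]-1* (2,0)[OXO/XX./OOX]-1
p5 X@[OXO/XXO/.OX]: (2,0)[OXO/XXO/XOX]+1*
p6 O@[OXO/XXO/XOX] terminal -1; root [O../X../.OX] d7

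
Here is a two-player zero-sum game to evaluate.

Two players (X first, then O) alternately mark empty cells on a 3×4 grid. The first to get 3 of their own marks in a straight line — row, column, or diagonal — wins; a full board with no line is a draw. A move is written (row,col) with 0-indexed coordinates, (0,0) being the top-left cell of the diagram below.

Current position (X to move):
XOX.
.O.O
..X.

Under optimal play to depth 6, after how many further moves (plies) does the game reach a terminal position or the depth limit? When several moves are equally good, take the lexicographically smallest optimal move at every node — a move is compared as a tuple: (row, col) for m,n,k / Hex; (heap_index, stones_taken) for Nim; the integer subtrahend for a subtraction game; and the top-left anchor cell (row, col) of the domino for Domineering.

PV length from [XOX./.O.O/..X.]: 1 ply

[XOX./.O.O/..X.] X move#1: (0,3):-1/XOXX/.O.O/..X., (1,0):-1/XOX./XO.O/..X., (1,2):+1/XOX./.OXO/..X.*, (2,0):-1/XOX./.O.O/X.X., (2,1):-1/XOX./.O.O/.XX., (2,3):-1/XOX./.O.O/..XX
[XOX./.OXO/..X.] end (terminal -1, O#2); searched XOX./.O.O/..X. to 6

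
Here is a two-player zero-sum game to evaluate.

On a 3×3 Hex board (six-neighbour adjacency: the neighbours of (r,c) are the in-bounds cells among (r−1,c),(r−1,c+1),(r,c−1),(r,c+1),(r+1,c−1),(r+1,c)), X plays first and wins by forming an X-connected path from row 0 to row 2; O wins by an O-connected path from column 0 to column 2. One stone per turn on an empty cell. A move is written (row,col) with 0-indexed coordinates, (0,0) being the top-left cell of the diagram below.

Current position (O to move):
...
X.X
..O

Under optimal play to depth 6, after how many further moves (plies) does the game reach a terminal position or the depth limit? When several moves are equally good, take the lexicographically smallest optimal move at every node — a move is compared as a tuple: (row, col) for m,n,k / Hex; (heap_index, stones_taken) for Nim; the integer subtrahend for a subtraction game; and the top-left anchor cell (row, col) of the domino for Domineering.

PV length from [.../X.X/..O]: 6 plies

p1 O@[.../X.X/..O]: (0,0)[O../X.X/..O]-1* (0,1)[.O./X.X/..O]-1 (0,2)[..O/X.X/..O]-1 (1,1)[.../XOX/..O]-1 (2,0)[.../X.X/O.O]-1 (2,1)[.../X.X/.OO]-1
p2 X@[O../X.X/..O]: (0,1)[OX./X.X/..O]+1* (0,2)[O.X/X.X/..O]+1 (1,1)[O../XXX/..O]+1 (2,0)[O../X.X/X.O]+1 (2,1)[O../X.X/.XO]+1
p3 O@[OX./X.X/..O]: (0,2)[OXO/X.X/..O]-1* (1,1)[OX./XOX/..O]-1 (2,0)[OX./X.X/O.O]-1 (2,1)[OX./X.X/.OO]-1
p4 X@[OXO/X.X/..O]: (1,1)[OXO/XXX/..O]+1* (2,0)[OXO/X.X/X.O]+1 (2,1)[OXO/X.X/.XO]+1
p5 O@[OXO/XXX/..O]: (2,0)[OXO/XXX/O.O]-1* (2,1)[OXO/XXX/.OO]-1
p6 X@[OXO/XXX/O.O]: (2,1)[OXO/XXX/OXO]+1*
p7 O@[OXO/XXX/OXO] terminal -1; root [.../X.X/..O] d6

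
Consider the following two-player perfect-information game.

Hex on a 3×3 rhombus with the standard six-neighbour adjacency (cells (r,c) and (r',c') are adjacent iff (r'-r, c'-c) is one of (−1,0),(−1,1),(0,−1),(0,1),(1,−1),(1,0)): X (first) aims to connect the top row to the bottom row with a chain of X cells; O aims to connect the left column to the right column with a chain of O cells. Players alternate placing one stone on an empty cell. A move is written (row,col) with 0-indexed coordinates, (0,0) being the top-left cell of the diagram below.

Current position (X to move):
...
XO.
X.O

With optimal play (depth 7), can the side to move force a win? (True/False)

[.../XO./X.O] X move#1: (0,0):+1/X../XO./X.O*, (0,1):+1/.X./XO./X.O, (0,2):+1/..X/XO./X.O, (1,2):+1/.../XOX/X.O, (2,1):+1/.../XO./XXO
[X../XO./X.O] end (terminal -1, O#2); searched .../XO./X.O to 7

X winning at [.../XO./X.O]: True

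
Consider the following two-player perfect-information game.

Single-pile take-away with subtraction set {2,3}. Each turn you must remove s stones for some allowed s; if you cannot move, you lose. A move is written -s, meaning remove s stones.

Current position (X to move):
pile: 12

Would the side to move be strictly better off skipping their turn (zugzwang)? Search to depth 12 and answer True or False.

p1 X@[12]: -2[10]+1* -3[9]-1
p2 O@[10]: -2[8]-1* -3[7]-1
p3 X@[8]: -2[6]+1* -3[5]+1
p4 O@[6]: -2[4]-1* -3[3]-1
p5 X@[4]: -2[2]-1 -3[1]+1*
p6 O@[1] terminal -1; root [12] d12
if X skipped the turn, O would face:
~ p1 O@[12]: -2[10]+1* -3[9]-1
~ p2 X@[10]: -2[8]-1* -3[7]-1
~ p3 O@[8]: -2[6]+1* -3[5]+1
~ p4 X@[6]: -2[4]-1* -3[3]-1
~ p5 O@[4]: -2[2]-1 -3[1]+1*
~ p6 X@[1] terminal -1; root [12] d12
compare (X): move=+1 vs pass=-1

zugzwang(12, X) = False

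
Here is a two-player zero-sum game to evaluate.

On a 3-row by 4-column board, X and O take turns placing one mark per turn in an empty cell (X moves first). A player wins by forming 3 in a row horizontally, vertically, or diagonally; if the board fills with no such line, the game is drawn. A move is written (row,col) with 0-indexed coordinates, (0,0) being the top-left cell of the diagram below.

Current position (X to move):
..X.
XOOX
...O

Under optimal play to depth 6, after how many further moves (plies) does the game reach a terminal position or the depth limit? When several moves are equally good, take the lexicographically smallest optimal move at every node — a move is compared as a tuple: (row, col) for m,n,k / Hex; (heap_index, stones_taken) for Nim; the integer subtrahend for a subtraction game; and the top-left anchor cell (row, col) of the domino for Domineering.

p1 X@[..X./XOOX/...O]: (0,0)[X.X./XOOX/...O]-1 (0,1)[.XX./XOOX/...O]+1* (0,3)[..XX/XOOX/...O]-1 (2,0)[..X./XOOX/X..O]-1 (2,1)[..X./XOOX/.X.O]-1 (2,2)[..X./XOOX/..XO]-1
p2 O@[.XX./XOOX/...O]: (0,0)[OXX./XOOX/...O]-1* (0,3)[.XXO/XOOX/...O]-1 (2,0)[.XX./XOOX/O..O]-1 (2,1)[.XX./XOOX/.O.O]-1 (2,2)[.XX./XOOX/..OO]-1
p3 X@[OXX./XOOX/...O]: (0,3)[OXXX/XOOX/...O]+1* (2,0)[OXX./XOOX/X..O]-1 (2,1)[OXX./XOOX/.X.O]-1 (2,2)[OXX./XOOX/..XO]+0
p4 O@[OXXX/XOOX/...O] terminal -1; root [..X./XOOX/...O] d6

PV length from [..X./XOOX/...O]: 3 plies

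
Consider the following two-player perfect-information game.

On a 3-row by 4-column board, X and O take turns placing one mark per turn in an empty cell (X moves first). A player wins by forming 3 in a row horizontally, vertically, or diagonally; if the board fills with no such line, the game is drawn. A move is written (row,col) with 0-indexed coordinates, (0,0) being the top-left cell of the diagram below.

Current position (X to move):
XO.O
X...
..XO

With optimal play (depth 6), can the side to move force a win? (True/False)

ply 1, X at XO.O/X.../..XO | (0,2)=-1→XOXO/X.../..XO; (1,1)=+1→XO.O/XX../..XO*; (1,2)=-1→XO.O/X.X./..XO; (1,3)=-1→XO.O/X..X/..XO; (2,0)=+1→XO.O/X.../X.XO; (2,1)=-1→XO.O/X.../.XXO
ply 2: XO.O/XX../..XO is terminal -1 (O); from XO.O/X.../..XO depth 6

X winning at [XO.O/X.../..XO]: True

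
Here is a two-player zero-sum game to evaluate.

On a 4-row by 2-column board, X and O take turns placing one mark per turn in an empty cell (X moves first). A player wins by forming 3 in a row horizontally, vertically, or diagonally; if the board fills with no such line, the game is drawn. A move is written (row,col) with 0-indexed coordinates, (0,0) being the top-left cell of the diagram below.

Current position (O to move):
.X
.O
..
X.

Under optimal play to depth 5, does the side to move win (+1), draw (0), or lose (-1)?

value(.X/.O/../X., O) = 0

[.X/.O/../X.] O move#1: (0,0):+0/OX/.O/../X.*, (1,0):+0/.X/OO/../X., (2,0):+0/.X/.O/O./X., (2,1):+0/.X/.O/.O/X., (3,1):+0/.X/.O/../XO
[OX/.O/../X.] X move#2: (1,0):+0/OX/XO/../X.*, (2,0):+0/OX/.O/X./X., (2,1):+0/OX/.O/.X/X., (3,1):+0/OX/.O/../XX
[OX/XO/../X.] O move#3: (2,0):+0/OX/XO/O./X.*, (2,1):-1/OX/XO/.O/X., (3,1):-1/OX/XO/../XO
[OX/XO/O./X.] X move#4: (2,1):+0/OX/XO/OX/X.*, (3,1):+0/OX/XO/O./XX
[OX/XO/OX/X.] O move#5: (3,1):+0/OX/XO/OX/XO*
[OX/XO/OX/XO] end (terminal +0, X#6); searched .X/.O/../X. to 5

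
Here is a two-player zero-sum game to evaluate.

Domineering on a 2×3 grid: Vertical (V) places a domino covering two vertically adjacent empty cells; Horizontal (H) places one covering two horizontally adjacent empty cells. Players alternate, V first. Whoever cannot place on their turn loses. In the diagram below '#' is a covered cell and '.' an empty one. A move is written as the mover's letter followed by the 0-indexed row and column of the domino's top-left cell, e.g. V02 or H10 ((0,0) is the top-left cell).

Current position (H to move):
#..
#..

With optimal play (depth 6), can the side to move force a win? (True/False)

p1 H@[#../#..]: H01[###/#..]+1* H11[#../###]+1
p2 V@[###/#..] terminal -1; root [#../#..] d6

H winning at [#../#..]: True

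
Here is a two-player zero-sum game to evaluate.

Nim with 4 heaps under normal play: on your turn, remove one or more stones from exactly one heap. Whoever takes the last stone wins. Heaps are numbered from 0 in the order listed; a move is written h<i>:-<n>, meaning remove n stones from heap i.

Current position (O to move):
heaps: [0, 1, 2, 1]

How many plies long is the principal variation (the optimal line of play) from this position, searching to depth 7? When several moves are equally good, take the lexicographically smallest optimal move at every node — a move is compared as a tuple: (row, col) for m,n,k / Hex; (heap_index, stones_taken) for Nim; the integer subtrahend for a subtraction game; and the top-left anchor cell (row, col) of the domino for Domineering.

PV length from [(0,1,2,1)]: 3 plies

[(0,1,2,1)] O move#1: h1:-1:-1/(0,0,2,1), h2:-1:-1/(0,1,1,1), h2:-2:+1/(0,1,0,1)*, h3:-1:-1/(0,1,2,0)
[(0,1,0,1)] X move#2: h1:-1:-1/(0,0,0,1)*, h3:-1:-1/(0,1,0,0)
[(0,0,0,1)] O move#3: h3:-1:+1/(0,0,0,0)*
[(0,0,0,0)] end (terminal -1, X#4); searched (0,1,2,1) to 7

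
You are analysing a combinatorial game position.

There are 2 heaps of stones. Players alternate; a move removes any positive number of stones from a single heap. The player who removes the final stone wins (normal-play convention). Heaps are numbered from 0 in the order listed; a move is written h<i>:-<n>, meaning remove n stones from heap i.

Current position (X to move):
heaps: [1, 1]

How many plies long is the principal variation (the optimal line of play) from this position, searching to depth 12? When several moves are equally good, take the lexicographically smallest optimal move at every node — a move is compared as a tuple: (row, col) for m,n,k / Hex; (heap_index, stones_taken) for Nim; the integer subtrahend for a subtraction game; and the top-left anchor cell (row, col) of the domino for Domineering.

ply 1, X at (1,1) | h0:-1=-1→(0,1)*; h1:-1=-1→(1,0)
ply 2, O at (0,1) | h1:-1=+1→(0,0)*
ply 3: (0,0) is terminal -1 (X); from (1,1) depth 12

PV length from [(1,1)]: 2 plies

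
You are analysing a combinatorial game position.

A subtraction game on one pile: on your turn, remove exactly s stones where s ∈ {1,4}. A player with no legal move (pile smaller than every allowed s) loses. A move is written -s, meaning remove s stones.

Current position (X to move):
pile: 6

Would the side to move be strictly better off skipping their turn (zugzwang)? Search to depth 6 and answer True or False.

zugzwang(6, X) = False

[6] X move#1: -1:+1/5*, -4:+1/2
[5] O move#2: -1:-1/4*, -4:-1/1
[4] X move#3: -1:-1/3, -4:+1/0*
[0] end (terminal -1, O#4); searched 6 to 6
if X skipped the turn, O would face:
~ [6] O move#1: -1:+1/5*, -4:+1/2
~ [5] X move#2: -1:-1/4*, -4:-1/1
~ [4] O move#3: -1:-1/3, -4:+1/0*
~ [0] end (terminal -1, X#4); searched 6 to 6
compare (X): move=+1 vs pass=-1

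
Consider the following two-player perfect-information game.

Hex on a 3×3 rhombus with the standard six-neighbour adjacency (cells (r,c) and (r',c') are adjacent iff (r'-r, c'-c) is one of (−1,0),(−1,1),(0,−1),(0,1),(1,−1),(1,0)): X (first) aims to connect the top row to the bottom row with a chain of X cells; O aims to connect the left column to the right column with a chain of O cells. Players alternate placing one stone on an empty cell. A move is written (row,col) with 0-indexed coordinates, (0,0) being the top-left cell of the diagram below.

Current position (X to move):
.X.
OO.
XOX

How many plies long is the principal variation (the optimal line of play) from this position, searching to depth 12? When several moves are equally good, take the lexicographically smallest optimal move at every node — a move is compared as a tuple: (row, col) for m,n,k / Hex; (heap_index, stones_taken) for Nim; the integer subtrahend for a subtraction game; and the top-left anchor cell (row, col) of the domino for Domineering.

[.X./OO./XOX] X move#1: (0,0):-1/XX./OO./XOX*, (0,2):-1/.XX/OO./XOX, (1,2):-1/.X./OOX/XOX
[XX./OO./XOX] O move#2: (0,2):+1/XXO/OO./XOX*, (1,2):+1/XX./OOO/XOX
[XXO/OO./XOX] end (terminal -1, X#3); searched .X./OO./XOX to 12

PV length from [.X./OO./XOX]: 2 plies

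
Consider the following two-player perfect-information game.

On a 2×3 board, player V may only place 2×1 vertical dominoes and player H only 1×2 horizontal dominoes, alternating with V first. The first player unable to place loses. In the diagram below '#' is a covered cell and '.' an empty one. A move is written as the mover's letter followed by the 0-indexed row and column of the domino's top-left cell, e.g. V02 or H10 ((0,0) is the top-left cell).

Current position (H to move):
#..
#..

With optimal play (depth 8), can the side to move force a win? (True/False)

H winning at [#../#..]: True

p1 H@[#../#..]: H01[###/#..]+1* H11[#../###]+1
p2 V@[###/#..] terminal -1; root [#../#..] d8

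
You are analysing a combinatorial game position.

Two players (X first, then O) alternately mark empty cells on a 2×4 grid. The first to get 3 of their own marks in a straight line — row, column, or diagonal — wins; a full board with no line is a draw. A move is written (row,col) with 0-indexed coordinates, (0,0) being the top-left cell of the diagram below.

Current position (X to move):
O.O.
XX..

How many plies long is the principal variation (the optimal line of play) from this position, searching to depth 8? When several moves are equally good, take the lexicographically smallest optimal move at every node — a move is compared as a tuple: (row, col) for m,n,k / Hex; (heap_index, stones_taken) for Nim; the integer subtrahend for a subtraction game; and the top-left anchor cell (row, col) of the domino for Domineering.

p1 X@[O.O./XX..]: (0,1)[OXO./XX..]+0 (0,3)[O.OX/XX..]-1 (1,2)[O.O./XXX.]+1* (1,3)[O.O./XX.X]-1
p2 O@[O.O./XXX.] terminal -1; root [O.O./XX..] d8

PV length from [O.O./XX..]: 1 ply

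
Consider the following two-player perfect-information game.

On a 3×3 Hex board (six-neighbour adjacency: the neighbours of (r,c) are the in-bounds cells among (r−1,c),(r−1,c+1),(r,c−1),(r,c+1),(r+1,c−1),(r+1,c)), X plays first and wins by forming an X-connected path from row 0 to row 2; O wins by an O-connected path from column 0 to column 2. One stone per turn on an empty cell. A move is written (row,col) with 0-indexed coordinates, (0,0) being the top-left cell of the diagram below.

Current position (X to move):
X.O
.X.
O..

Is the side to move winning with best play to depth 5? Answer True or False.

[X.O/.X./O..] X move#1: (0,1):-1/XXO/.X./O.., (1,0):-1/X.O/XX./O.., (1,2):+1/X.O/.XX/O..*, (2,1):+1/X.O/.X./OX., (2,2):+1/X.O/.X./O.X
[X.O/.XX/O..] O move#2: (0,1):-1/XOO/.XX/O..*, (1,0):-1/X.O/OXX/O.., (2,1):-1/X.O/.XX/OO., (2,2):-1/X.O/.XX/O.O
[XOO/.XX/O..] X move#3: (1,0):+1/XOO/XXX/O..*, (2,1):-1/XOO/.XX/OX., (2,2):-1/XOO/.XX/O.X
[XOO/XXX/O..] O move#4: (2,1):-1/XOO/XXX/OO.*, (2,2):-1/XOO/XXX/O.O
[XOO/XXX/OO.] X move#5: (2,2):+1/XOO/XXX/OOX*
[XOO/XXX/OOX] end (terminal -1, O#6); searched X.O/.X./O.. to 5

X winning at [X.O/.X./O..]: True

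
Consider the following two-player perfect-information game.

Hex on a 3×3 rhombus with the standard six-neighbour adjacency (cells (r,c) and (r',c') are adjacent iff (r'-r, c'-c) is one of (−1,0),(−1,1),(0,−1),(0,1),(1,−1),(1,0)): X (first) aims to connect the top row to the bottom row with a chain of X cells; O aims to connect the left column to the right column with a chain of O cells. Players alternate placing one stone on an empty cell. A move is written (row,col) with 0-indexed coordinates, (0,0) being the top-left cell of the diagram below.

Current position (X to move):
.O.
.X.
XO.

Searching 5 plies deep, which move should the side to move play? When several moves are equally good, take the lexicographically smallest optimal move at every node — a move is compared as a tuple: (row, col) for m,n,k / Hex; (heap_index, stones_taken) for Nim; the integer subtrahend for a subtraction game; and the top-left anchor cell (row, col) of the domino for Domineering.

[.O./.X./XO.] X move#1: (0,0):+1/XO./.X./XO.*, (0,2):+1/.OX/.X./XO., (1,0):+1/.O./XX./XO., (1,2):-1/.O./.XX/XO., (2,2):-1/.O./.X./XOX
[XO./.X./XO.] O move#2: (0,2):-1/XOO/.X./XO.*, (1,0):-1/XO./OX./XO., (1,2):-1/XO./.XO/XO., (2,2):-1/XO./.X./XOO
[XOO/.X./XO.] X move#3: (1,0):+1/XOO/XX./XO.*, (1,2):-1/XOO/.XX/XO., (2,2):-1/XOO/.X./XOX
[XOO/XX./XO.] end (terminal -1, O#4); searched .O./.X./XO. to 5

X's best at [.O./.X./XO.]: (0,0)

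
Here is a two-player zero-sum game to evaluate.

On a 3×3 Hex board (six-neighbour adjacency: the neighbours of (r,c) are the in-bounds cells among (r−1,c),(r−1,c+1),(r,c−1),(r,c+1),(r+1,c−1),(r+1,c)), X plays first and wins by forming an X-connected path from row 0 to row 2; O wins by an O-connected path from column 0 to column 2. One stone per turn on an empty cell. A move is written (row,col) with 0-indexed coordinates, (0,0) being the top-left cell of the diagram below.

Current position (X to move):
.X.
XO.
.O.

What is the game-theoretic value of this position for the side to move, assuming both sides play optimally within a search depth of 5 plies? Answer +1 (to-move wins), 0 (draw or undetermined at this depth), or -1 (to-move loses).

value(.X./XO./.O., X) = +1

p1 X@[.X./XO./.O.]: (0,0)[XX./XO./.O.]-1 (0,2)[.XX/XO./.O.]-1 (1,2)[.X./XOX/.O.]-1 (2,0)[.X./XO./XO.]+1* (2,2)[.X./XO./.OX]-1
p2 O@[.X./XO./XO.] terminal -1; root [.X./XO./.O.] d5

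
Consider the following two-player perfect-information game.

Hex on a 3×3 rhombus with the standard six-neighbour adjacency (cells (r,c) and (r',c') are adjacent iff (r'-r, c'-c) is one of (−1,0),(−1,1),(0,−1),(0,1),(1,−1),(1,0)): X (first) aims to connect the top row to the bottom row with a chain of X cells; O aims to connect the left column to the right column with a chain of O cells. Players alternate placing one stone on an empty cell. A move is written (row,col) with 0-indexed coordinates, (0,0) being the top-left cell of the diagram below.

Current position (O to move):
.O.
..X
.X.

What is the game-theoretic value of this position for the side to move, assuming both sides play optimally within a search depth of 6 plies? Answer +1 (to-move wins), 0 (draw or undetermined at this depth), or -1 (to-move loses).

value(.O./..X/.X., O) = +1

[.O./..X/.X.] O move#1: (0,0):-1/OO./..X/.X., (0,2):+1/.OO/..X/.X.*, (1,0):-1/.O./O.X/.X., (1,1):-1/.O./.OX/.X., (2,0):-1/.O./..X/OX., (2,2):-1/.O./..X/.XO
[.OO/..X/.X.] X move#2: (0,0):-1/XOO/..X/.X.*, (1,0):-1/.OO/X.X/.X., (1,1):-1/.OO/.XX/.X., (2,0):-1/.OO/..X/XX., (2,2):-1/.OO/..X/.XX
[XOO/..X/.X.] O move#3: (1,0):+1/XOO/O.X/.X.*, (1,1):+1/XOO/.OX/.X., (2,0):+1/XOO/..X/OX., (2,2):-1/XOO/..X/.XO
[XOO/O.X/.X.] end (terminal -1, X#4); searched .O./..X/.X. to 6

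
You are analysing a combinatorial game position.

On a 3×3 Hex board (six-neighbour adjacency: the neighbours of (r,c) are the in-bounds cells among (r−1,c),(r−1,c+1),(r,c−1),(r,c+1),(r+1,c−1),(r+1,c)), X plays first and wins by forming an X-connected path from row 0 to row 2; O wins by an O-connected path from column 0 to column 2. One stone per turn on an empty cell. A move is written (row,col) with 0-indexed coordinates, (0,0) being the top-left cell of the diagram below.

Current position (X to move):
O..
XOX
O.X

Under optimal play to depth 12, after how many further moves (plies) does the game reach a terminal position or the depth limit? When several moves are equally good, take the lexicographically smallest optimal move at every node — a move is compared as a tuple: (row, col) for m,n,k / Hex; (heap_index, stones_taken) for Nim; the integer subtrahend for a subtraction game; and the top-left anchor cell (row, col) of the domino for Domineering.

p1 X@[O../XOX/O.X]: (0,1)[OX./XOX/O.X]-1 (0,2)[O.X/XOX/O.X]+1* (2,1)[O../XOX/OXX]-1
p2 O@[O.X/XOX/O.X] terminal -1; root [O../XOX/O.X] d12

PV length from [O../XOX/O.X]: 1 ply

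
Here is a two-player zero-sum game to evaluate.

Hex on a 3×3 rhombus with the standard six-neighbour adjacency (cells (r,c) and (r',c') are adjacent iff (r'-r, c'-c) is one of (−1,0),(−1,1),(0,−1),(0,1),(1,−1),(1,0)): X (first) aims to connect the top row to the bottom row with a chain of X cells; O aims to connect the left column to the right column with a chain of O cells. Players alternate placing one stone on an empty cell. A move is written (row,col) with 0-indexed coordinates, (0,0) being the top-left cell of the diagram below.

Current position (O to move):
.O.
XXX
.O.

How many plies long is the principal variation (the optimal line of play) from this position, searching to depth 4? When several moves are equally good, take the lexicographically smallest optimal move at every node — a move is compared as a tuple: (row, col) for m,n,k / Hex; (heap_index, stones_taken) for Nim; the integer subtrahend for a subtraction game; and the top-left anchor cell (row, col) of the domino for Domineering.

PV length from [.O./XXX/.O.]: 4 plies

p1 O@[.O./XXX/.O.]: (0,0)[OO./XXX/.O.]-1* (0,2)[.OO/XXX/.O.]-1 (2,0)[.O./XXX/OO.]-1 (2,2)[.O./XXX/.OO]-1
p2 X@[OO./XXX/.O.]: (0,2)[OOX/XXX/.O.]+1* (2,0)[OO./XXX/XO.]-1 (2,2)[OO./XXX/.OX]-1
p3 O@[OOX/XXX/.O.]: (2,0)[OOX/XXX/OO.]-1* (2,2)[OOX/XXX/.OO]-1
p4 X@[OOX/XXX/OO.]: (2,2)[OOX/XXX/OOX]+1*
p5 O@[OOX/XXX/OOX] terminal -1; root [.O./XXX/.O.] d4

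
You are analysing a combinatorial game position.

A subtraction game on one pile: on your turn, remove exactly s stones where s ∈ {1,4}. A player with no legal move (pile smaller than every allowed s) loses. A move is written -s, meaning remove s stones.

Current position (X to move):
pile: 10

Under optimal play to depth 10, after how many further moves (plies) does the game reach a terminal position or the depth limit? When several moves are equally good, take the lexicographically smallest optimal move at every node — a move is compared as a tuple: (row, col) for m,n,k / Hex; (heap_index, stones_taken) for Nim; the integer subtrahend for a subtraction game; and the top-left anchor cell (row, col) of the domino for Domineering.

PV length from [10]: 4 plies

[10] X move#1: -1:-1/9*, -4:-1/6
[9] O move#2: -1:-1/8, -4:+1/5*
[5] X move#3: -1:-1/4*, -4:-1/1
[4] O move#4: -1:-1/3, -4:+1/0*
[0] end (terminal -1, X#5); searched 10 to 10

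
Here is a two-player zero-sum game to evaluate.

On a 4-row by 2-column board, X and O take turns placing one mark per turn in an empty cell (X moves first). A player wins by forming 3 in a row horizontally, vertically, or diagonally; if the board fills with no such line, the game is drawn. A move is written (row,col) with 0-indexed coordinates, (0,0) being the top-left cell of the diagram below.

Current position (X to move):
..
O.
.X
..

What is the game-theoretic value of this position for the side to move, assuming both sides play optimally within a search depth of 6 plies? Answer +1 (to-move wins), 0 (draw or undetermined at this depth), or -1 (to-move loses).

value(../O./.X/.., X) = +1

p1 X@[../O./.X/..]: (0,0)[X./O./.X/..]+0 (0,1)[.X/O./.X/..]+0 (1,1)[../OX/.X/..]+1* (2,0)[../O./XX/..]+0 (3,0)[../O./.X/X.]+0 (3,1)[../O./.X/.X]+0
p2 O@[../OX/.X/..]: (0,0)[O./OX/.X/..]-1* (0,1)[.O/OX/.X/..]-1 (2,0)[../OX/OX/..]-1 (3,0)[../OX/.X/O.]-1 (3,1)[../OX/.X/.O]-1
p3 X@[O./OX/.X/..]: (0,1)[OX/OX/.X/..]+1* (2,0)[O./OX/XX/..]+1 (3,0)[O./OX/.X/X.]-1 (3,1)[O./OX/.X/.X]+1
p4 O@[OX/OX/.X/..] terminal -1; root [../O./.X/..] d6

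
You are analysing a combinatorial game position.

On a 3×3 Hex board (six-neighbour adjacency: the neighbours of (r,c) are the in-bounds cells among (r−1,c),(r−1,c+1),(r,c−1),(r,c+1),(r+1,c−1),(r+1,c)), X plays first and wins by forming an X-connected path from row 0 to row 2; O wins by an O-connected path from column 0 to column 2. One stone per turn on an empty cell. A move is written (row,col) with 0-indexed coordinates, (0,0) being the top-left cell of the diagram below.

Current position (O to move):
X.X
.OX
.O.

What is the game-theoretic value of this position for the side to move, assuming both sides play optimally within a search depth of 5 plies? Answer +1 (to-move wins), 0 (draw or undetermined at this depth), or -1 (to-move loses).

value(X.X/.OX/.O., O) = +1

[X.X/.OX/.O.] O move#1: (0,1):-1/XOX/.OX/.O., (1,0):-1/X.X/OOX/.O., (2,0):-1/X.X/.OX/OO., (2,2):+1/X.X/.OX/.OO*
[X.X/.OX/.OO] X move#2: (0,1):-1/XXX/.OX/.OO*, (1,0):-1/X.X/XOX/.OO, (2,0):-1/X.X/.OX/XOO
[XXX/.OX/.OO] O move#3: (1,0):+1/XXX/OOX/.OO*, (2,0):+1/XXX/.OX/OOO
[XXX/OOX/.OO] end (terminal -1, X#4); searched X.X/.OX/.O. to 5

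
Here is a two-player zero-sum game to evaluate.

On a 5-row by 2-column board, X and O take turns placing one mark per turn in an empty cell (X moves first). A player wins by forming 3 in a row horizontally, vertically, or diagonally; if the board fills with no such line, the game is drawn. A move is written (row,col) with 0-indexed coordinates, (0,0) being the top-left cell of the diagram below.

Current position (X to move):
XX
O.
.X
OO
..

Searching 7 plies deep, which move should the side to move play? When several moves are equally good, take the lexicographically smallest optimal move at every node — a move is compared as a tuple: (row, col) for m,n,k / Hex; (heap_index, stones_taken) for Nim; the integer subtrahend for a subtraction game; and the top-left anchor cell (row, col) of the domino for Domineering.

p1 X@[XX/O./.X/OO/..]: (1,1)[XX/OX/.X/OO/..]+1* (2,0)[XX/O./XX/OO/..]+0 (4,0)[XX/O./.X/OO/X.]-1 (4,1)[XX/O./.X/OO/.X]-1
p2 O@[XX/OX/.X/OO/..] terminal -1; root [XX/O./.X/OO/..] d7

X's best at [XX/O./.X/OO/..]: (1,1)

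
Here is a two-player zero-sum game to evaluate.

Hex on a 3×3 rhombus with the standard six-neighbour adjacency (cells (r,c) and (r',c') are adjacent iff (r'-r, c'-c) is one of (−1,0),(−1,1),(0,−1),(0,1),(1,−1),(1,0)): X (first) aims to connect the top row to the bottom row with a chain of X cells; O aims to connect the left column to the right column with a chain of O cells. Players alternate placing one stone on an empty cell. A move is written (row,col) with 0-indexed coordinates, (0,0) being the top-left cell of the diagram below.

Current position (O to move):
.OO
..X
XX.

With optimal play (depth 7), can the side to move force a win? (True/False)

O winning at [.OO/..X/XX.]: True

p1 O@[.OO/..X/XX.]: (0,0)[OOO/..X/XX.]+1* (1,0)[.OO/O.X/XX.]+1 (1,1)[.OO/.OX/XX.]+1 (2,2)[.OO/..X/XXO]+1
p2 X@[OOO/..X/XX.] terminal -1; root [.OO/..X/XX.] d7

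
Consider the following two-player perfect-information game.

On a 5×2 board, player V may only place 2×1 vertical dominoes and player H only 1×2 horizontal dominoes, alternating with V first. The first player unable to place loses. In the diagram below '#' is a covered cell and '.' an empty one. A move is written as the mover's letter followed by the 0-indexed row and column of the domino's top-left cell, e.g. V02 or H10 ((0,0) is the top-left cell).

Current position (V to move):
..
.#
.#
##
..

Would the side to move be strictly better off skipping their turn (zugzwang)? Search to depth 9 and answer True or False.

zugzwang(../.#/.#/##/.., V) = False

ply 1, V at ../.#/.#/##/.. | V00=-1→#./##/.#/##/..*; V10=-1→../##/##/##/..
ply 2, H at #./##/.#/##/.. | H40=+1→#./##/.#/##/##*
ply 3: #./##/.#/##/## is terminal -1 (V); from ../.#/.#/##/.. depth 9
suppose V passes — search the same position with H to move:
pass> ply 1, H at ../.#/.#/##/.. | H00=+1→##/.#/.#/##/..*; H40=-1→../.#/.#/##/##
pass> ply 2, V at ##/.#/.#/##/.. | V10=-1→##/##/##/##/..*
pass> ply 3, H at ##/##/##/##/.. | H40=+1→##/##/##/##/##*
pass> ply 4: ##/##/##/##/## is terminal -1 (V); from ../.#/.#/##/.. depth 9
for V: play -1, pass -1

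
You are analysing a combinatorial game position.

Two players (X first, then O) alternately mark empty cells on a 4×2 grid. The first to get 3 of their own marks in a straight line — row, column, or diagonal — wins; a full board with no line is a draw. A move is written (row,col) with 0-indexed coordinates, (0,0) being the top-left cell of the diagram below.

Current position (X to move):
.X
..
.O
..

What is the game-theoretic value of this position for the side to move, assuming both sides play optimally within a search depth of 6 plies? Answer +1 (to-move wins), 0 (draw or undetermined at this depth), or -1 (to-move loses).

[.X/../.O/..] X move#1: (0,0):+0/XX/../.O/..*, (1,0):+0/.X/X./.O/.., (1,1):+0/.X/.X/.O/.., (2,0):+0/.X/../XO/.., (3,0):+0/.X/../.O/X., (3,1):+0/.X/../.O/.X
[XX/../.O/..] O move#2: (1,0):+0/XX/O./.O/..*, (1,1):+0/XX/.O/.O/.., (2,0):+0/XX/../OO/.., (3,0):+0/XX/../.O/O., (3,1):+0/XX/../.O/.O
[XX/O./.O/..] X move#3: (1,1):+0/XX/OX/.O/..*, (2,0):+0/XX/O./XO/.., (3,0):+0/XX/O./.O/X., (3,1):+0/XX/O./.O/.X
[XX/OX/.O/..] O move#4: (2,0):+0/XX/OX/OO/..*, (3,0):+0/XX/OX/.O/O., (3,1):+0/XX/OX/.O/.O
[XX/OX/OO/..] X move#5: (3,0):+0/XX/OX/OO/X.*, (3,1):-1/XX/OX/OO/.X
[XX/OX/OO/X.] O move#6: (3,1):+0/XX/OX/OO/XO*
[XX/OX/OO/XO] end (terminal +0, X#7); searched .X/../.O/.. to 6

value(.X/../.O/.., X) = 0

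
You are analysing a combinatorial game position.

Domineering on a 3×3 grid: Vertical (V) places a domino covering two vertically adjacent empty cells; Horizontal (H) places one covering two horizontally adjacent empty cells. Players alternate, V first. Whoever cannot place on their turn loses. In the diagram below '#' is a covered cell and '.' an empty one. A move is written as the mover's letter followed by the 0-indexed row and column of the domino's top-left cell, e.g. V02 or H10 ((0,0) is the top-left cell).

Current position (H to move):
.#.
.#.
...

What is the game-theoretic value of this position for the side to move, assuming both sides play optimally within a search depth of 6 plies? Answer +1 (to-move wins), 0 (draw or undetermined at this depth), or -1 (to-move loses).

[.#./.#./...] H move#1: H20:-1/.#./.#./##.*, H21:-1/.#./.#./.##
[.#./.#./##.] V move#2: V00:+1/##./##./##.*, V02:+1/.##/.##/##., V12:+1/.#./.##/###
[##./##./##.] end (terminal -1, H#3); searched .#./.#./... to 6

value(.#./.#./..., H) = -1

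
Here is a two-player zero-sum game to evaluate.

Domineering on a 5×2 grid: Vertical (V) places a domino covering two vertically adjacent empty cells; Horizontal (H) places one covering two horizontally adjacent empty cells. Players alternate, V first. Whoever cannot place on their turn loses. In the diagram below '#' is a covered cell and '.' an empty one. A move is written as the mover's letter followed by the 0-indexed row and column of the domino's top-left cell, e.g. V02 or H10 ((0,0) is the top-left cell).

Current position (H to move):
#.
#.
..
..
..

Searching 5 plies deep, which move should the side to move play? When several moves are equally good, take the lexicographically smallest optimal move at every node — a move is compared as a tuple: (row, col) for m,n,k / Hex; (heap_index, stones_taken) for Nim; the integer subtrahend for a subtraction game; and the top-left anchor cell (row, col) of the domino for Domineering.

H's best at [#./#./../../..]: H30

p1 H@[#./#./../../..]: H20[#./#./##/../..]-1 H30[#./#./../##/..]+1* H40[#./#./../../##]-1
p2 V@[#./#./../##/..]: V01[##/##/../##/..]-1* V11[#./##/.#/##/..]-1
p3 H@[##/##/../##/..]: H20[##/##/##/##/..]+1* H40[##/##/../##/##]+1
p4 V@[##/##/##/##/..] terminal -1; root [#./#./../../..] d5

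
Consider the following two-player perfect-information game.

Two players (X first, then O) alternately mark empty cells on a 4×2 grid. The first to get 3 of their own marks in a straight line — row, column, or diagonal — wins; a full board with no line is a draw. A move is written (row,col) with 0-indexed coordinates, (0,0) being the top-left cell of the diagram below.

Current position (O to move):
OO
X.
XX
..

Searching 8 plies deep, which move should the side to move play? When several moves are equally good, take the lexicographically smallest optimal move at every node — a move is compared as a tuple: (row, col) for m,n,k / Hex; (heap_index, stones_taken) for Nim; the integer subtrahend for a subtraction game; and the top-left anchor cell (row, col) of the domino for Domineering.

O's best at [OO/X./XX/..]: (3,0)

p1 O@[OO/X./XX/..]: (1,1)[OO/XO/XX/..]-1 (3,0)[OO/X./XX/O.]+0* (3,1)[OO/X./XX/.O]-1
p2 X@[OO/X./XX/O.]: (1,1)[OO/XX/XX/O.]+0* (3,1)[OO/X./XX/OX]+0
p3 O@[OO/XX/XX/O.]: (3,1)[OO/XX/XX/OO]+0*
p4 X@[OO/XX/XX/OO] terminal +0; root [OO/X./XX/..] d8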